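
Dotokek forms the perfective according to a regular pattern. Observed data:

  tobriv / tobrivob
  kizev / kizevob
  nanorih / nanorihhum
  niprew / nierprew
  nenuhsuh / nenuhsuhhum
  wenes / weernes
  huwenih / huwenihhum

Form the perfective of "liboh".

libohhum

wenes and kizev both have last vowel 'e' yet inflect differently (weernes, kizevob), so the last vowel is not what conditions the rule; the final letter is.
"liboh" ends in -h. The stems ending in -h (nanorih → nanorihhum, nenuhsuh → nenuhsuhhum, huwenih → huwenihhum) double the final consonant and add -um.
So liboh → libohhum.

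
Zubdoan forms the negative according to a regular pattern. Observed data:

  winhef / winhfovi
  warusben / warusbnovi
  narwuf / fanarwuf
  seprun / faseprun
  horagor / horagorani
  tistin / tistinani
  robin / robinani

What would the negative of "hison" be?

hisonani

winhef and narwuf both end in -f yet inflect differently (winhfovi, fanarwuf), so the final letter is not what conditions the rule; the last vowel is.
"hison" has last vowel 'o'. The one such stem in the data (horagor → horagorani) adds -ani, so the same rule applies.
So hison → hisonani.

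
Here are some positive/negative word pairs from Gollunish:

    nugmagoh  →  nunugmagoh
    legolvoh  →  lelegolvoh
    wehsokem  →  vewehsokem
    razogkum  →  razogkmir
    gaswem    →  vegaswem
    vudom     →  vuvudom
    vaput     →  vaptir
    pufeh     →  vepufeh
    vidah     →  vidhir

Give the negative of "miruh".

mirhir

pufeh and legolvoh both end in -h yet inflect differently (vepufeh, lelegolvoh), so the final letter is not what conditions the rule; the last vowel is.
"miruh" has last vowel 'u'. The stems whose last vowel is 'u' (vaput → vaptir, razogkum → razogkmir) delete the last vowel and add -ir.
The other patterns: stems whose last vowel is 'e' add the prefix ve-; stems whose last vowel is 'o' repeat the first consonant+vowel as a prefix.
So miruh → mirhir.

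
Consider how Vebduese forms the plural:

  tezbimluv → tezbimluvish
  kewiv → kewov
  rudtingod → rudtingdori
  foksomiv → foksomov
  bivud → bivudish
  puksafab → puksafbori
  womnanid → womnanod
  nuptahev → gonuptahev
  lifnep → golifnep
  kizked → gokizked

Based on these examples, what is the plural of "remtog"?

remtgori

"remtog" has last vowel 'o'. The one such stem in the data (rudtingod → rudtingdori) deletes the last vowel and adds -ori (as does puksafab), so the same rule applies.
The other patterns: stems whose last vowel is 'e' add the prefix go-; stems whose last vowel is 'i' change the last vowel to 'o'; stems whose last vowel is 'u' add -ish.
So remtog → remtgori.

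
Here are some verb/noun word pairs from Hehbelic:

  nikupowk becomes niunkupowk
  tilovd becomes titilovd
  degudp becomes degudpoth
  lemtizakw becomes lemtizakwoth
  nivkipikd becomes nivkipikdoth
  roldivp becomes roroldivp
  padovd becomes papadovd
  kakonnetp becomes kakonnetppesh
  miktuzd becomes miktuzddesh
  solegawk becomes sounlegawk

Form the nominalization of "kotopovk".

kokotopovk

degudp and roldivp both end in -p yet inflect differently (degudpoth, roroldivp), so the final letter is not what conditions the rule; the second-to-last letter is.
"kotopovk" has second-to-last letter 'v'. The stems whose second-to-last letter is 'v' (roldivp → roroldivp, padovd → papadovd, tilovd → titilovd) repeat the first consonant+vowel as a prefix.
The other patterns: stems whose second-to-last letter is 'd' or 'k' add -oth; stems whose second-to-last letter is 'w' insert -un- after the first vowel; stems whose second-to-last letter is 't' or 'z' double the final consonant and add -esh.
So kotopovk → kokotopovk.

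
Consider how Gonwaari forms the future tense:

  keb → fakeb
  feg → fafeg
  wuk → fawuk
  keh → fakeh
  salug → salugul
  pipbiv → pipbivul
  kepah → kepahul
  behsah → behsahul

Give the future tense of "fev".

"fev" has 1 vowel. The stems with 1 vowel (keb → fakeb, feg → fafeg, wuk → fawuk) add the prefix fa-.
So fev → fafev.

fafev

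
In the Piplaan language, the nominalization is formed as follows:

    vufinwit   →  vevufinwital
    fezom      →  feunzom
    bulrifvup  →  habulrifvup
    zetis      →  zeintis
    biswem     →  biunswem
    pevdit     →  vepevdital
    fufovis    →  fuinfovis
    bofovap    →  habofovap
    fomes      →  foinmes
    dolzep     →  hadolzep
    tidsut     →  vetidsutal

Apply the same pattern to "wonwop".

bulrifvup and tidsut both have last vowel 'u' yet inflect differently (habulrifvup, vetidsutal), so the last vowel is not what conditions the rule; the final letter is.
"wonwop" ends in -p. The stems ending in -p (bulrifvup → habulrifvup, bofovap → habofovap, dolzep → hadolzep) add the prefix ha-.
So wonwop → hawonwop.

hawonwop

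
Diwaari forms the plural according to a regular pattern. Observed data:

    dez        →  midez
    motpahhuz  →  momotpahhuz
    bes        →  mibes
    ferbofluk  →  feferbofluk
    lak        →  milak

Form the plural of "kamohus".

kakamohus

ferbofluk and lak both end in -k yet inflect differently (feferbofluk, milak), so the final letter is not what conditions the rule; the number of vowels is.
"kamohus" has 3 vowels. The stems with 3 vowels (motpahhuz → momotpahhuz, ferbofluk → feferbofluk) repeat the first consonant+vowel as a prefix.
The other pattern: stems with 1 vowel add the prefix mi-.
So kamohus → kakamohus.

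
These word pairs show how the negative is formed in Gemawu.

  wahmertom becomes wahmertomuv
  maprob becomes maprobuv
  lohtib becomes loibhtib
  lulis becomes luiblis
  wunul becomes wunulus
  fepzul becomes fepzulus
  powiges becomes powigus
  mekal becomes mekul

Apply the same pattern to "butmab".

butmub

maprob and lohtib both end in -b yet inflect differently (maprobuv, loibhtib), so the final letter is not what conditions the rule; the last vowel is.
"butmab" has last vowel 'a'. The one such stem in the data (mekal → mekul) changes the last vowel to 'u' (as does powiges), so the same rule applies.
The other patterns: stems whose last vowel is 'o' add -uv; stems whose last vowel is 'i' insert -ib- after the first vowel; stems whose last vowel is 'u' add -us.
So butmab → butmub.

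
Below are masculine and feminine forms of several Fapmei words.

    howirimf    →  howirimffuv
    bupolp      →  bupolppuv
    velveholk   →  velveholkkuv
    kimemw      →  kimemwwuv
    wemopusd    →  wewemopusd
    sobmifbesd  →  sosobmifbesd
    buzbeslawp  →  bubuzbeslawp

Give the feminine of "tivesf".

bupolp and buzbeslawp both end in -p yet inflect differently (bupolppuv, bubuzbeslawp), so the final letter is not what conditions the rule; the second-to-last letter is.
"tivesf" has second-to-last letter 's'. The stems whose second-to-last letter is 's' (wemopusd → wewemopusd, sobmifbesd → sosobmifbesd) repeat the first consonant+vowel as a prefix.
So tivesf → titivesf.

titivesf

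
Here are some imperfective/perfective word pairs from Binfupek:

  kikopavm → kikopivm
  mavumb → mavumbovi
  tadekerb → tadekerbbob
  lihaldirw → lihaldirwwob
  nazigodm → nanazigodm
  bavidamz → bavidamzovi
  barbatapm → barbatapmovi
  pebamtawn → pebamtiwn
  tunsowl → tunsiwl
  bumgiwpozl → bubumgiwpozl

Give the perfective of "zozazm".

barbatapm and nazigodm both end in -m yet inflect differently (barbatapmovi, nanazigodm), so the final letter is not what conditions the rule; the second-to-last letter is.
"zozazm" has second-to-last letter 'z'. The one such stem in the data (bumgiwpozl → bubumgiwpozl) repeats the first consonant+vowel as a prefix (as does nazigodm), so the same rule applies.
So zozazm → zozozazm.

zozozazm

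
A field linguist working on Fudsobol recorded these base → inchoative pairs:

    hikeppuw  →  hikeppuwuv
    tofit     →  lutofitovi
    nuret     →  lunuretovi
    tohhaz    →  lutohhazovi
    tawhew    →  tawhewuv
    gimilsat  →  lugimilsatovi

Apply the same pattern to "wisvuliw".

"wisvuliw" ends in -w. The stems ending in -w (tawhew → tawhewuv, hikeppuw → hikeppuwuv) add -uv.
So wisvuliw → wisvuliwuv.

wisvuliwuv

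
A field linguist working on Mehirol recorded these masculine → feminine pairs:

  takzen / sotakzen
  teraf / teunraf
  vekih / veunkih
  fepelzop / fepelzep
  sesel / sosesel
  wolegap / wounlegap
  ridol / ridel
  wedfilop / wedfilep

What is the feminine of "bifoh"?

"bifoh" has last vowel 'o'. The stems whose last vowel is 'o' (wedfilop → wedfilep, fepelzop → fepelzep, ridol → ridel) change the last vowel to 'e'.
The other patterns: stems whose last vowel is 'a' or 'i' insert -un- after the first vowel; stems whose last vowel is 'e' add the prefix so-.
So bifoh → bifeh.

bifeh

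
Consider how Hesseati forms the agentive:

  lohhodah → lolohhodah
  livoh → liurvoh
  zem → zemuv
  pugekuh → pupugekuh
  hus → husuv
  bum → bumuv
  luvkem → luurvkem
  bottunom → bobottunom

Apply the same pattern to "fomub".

bum and luvkem both end in -m yet inflect differently (bumuv, luurvkem), so the final letter is not what conditions the rule; the number of vowels is.
"fomub" has 2 vowels. The stems with 2 vowels (livoh → liurvoh, luvkem → luurvkem) insert -ur- after the first vowel.
So fomub → fourmub.

fourmub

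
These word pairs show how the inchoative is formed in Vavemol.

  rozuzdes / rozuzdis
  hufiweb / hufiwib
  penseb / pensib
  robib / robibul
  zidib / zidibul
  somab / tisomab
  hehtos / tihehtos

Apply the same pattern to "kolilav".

tikolilav

"kolilav" has last vowel 'a'. The one such stem in the data (somab → tisomab) adds the prefix ti-, so the same rule applies.
The other patterns: stems whose last vowel is 'e' change the last vowel to 'i'; stems whose last vowel is 'i' add -ul.
So kolilav → tikolilav.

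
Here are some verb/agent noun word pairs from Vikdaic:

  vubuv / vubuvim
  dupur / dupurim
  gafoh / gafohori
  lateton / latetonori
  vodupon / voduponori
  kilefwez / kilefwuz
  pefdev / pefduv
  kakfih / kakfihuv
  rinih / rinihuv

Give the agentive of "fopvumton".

fopvumtonori

vubuv and pefdev both end in -v yet inflect differently (vubuvim, pefduv), so the final letter is not what conditions the rule; the last vowel is.
"fopvumton" has last vowel 'o'. The stems whose last vowel is 'o' (gafoh → gafohori, lateton → latetonori, vodupon → voduponori) add -ori.
The other patterns: stems whose last vowel is 'u' add -im; stems whose last vowel is 'e' change the last vowel to 'u'; stems whose last vowel is 'i' add -uv.
So fopvumton → fopvumtonori.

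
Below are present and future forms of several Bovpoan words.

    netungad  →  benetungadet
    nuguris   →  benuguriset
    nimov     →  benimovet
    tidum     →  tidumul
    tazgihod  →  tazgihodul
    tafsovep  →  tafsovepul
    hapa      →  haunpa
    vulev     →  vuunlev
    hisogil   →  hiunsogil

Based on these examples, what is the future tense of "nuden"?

netungad and tazgihod both end in -d yet inflect differently (benetungadet, tazgihodul), so the final letter is not what conditions the rule; the first letter is.
"nuden" begins with n-. The stems beginning with n- (netungad → benetungadet, nuguris → benuguriset, nimov → benimovet) add be- … -et around the stem.
The other patterns: stems beginning with t- add -ul; stems beginning with h- or v- insert -un- after the first vowel.
So nuden → benudenet.

benudenet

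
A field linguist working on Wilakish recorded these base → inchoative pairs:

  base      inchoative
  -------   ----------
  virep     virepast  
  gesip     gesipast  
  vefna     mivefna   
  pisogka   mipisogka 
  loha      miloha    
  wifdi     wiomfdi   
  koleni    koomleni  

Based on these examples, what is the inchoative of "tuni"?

tuomni

"tuni" ends in -i. The stems ending in -i (wifdi → wiomfdi, koleni → koomleni) insert -om- after the first vowel.
So tuni → tuomni.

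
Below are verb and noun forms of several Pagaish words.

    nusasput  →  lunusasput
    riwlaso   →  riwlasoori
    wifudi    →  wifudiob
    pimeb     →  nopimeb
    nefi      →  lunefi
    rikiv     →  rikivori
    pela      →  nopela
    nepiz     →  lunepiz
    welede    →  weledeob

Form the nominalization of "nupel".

nefi and wifudi both end in -i yet inflect differently (lunefi, wifudiob), so the final letter is not what conditions the rule; the first letter is.
"nupel" begins with n-. The stems beginning with n- (nepiz → lunepiz, nusasput → lunusasput, nefi → lunefi) add the prefix lu-.
The other patterns: stems beginning with w- add -ob; stems beginning with p- add the prefix no-; stems beginning with r- add -ori.
So nupel → lunupel.

lunupel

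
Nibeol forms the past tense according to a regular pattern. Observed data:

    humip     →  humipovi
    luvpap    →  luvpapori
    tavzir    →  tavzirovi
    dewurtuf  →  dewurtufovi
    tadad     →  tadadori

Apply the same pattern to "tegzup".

tegzupovi

luvpap and humip both end in -p yet inflect differently (luvpapori, humipovi), so the final letter is not what conditions the rule; the last vowel is.
"tegzup" has last vowel 'u'. The one such stem in the data (dewurtuf → dewurtufovi) adds -ovi, so the same rule applies.
The other pattern: stems whose last vowel is 'a' add -ori.
So tegzup → tegzupovi.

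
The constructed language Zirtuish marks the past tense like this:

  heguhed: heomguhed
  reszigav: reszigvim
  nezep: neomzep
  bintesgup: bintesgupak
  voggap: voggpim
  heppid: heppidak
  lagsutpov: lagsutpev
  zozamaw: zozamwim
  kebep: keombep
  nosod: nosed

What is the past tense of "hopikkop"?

hopikkep

reszigav and lagsutpov both end in -v yet inflect differently (reszigvim, lagsutpev), so the final letter is not what conditions the rule; the last vowel is.
"hopikkop" has last vowel 'o'. The stems whose last vowel is 'o' (nosod → nosed, lagsutpov → lagsutpev) change the last vowel to 'e'.
The other patterns: stems whose last vowel is 'a' delete the last vowel and add -im; stems whose last vowel is 'e' insert -om- after the first vowel; stems whose last vowel is 'i' or 'u' add -ak.
So hopikkop → hopikkep.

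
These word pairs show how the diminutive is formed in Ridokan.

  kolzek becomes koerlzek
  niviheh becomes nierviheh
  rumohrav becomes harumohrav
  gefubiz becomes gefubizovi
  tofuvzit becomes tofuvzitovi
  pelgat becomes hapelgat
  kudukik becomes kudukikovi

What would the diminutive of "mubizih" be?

kudukik and kolzek both end in -k yet inflect differently (kudukikovi, koerlzek), so the final letter is not what conditions the rule; the last vowel is.
"mubizih" has last vowel 'i'. The stems whose last vowel is 'i' (kudukik → kudukikovi, gefubiz → gefubizovi, tofuvzit → tofuvzitovi) add -ovi.
The other patterns: stems whose last vowel is 'e' insert -er- after the first vowel; stems whose last vowel is 'a' add the prefix ha-.
So mubizih → mubizihovi.

mubizihovi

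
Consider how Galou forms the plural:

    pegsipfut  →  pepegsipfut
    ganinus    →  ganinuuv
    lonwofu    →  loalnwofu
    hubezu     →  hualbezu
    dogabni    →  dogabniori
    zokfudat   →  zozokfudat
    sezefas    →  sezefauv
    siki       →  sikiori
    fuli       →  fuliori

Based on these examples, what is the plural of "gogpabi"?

ganinus and hubezu both have last vowel 'u' yet inflect differently (ganinuuv, hualbezu), so the last vowel is not what conditions the rule; the final letter is.
"gogpabi" ends in -i. The stems ending in -i (dogabni → dogabniori, siki → sikiori, fuli → fuliori) add -ori.
The other patterns: stems ending in -s drop the final letter and add -uv; stems ending in -u insert -al- after the first vowel; stems ending in -t repeat the first consonant+vowel as a prefix.
So gogpabi → gogpabiori.

gogpabiori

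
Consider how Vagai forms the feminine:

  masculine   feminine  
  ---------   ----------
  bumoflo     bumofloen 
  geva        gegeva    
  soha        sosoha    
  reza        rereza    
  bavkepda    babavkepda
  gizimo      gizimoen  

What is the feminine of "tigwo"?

tigwoen

"tigwo" ends in -o. The stems ending in -o (bumoflo → bumofloen, gizimo → gizimoen) add -en.
So tigwo → tigwoen.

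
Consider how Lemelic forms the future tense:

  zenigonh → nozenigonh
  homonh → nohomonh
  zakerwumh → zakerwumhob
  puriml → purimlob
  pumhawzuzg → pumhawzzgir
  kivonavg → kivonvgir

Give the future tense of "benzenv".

zenigonh and zakerwumh both end in -h yet inflect differently (nozenigonh, zakerwumhob), so the final letter is not what conditions the rule; the second-to-last letter is.
"benzenv" has second-to-last letter 'n'. The stems whose second-to-last letter is 'n' (zenigonh → nozenigonh, homonh → nohomonh) add the prefix no-.
So benzenv → nobenzenv.

nobenzenv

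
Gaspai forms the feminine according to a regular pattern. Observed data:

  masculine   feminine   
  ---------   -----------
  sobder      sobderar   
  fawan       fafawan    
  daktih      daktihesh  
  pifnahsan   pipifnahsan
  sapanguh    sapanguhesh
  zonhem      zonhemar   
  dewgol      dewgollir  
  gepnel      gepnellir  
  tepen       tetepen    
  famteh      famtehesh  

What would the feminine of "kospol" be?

"kospol" ends in -l. The stems ending in -l (dewgol → dewgollir, gepnel → gepnellir) double the final consonant and add -ir.
So kospol → kospollir.

kospollir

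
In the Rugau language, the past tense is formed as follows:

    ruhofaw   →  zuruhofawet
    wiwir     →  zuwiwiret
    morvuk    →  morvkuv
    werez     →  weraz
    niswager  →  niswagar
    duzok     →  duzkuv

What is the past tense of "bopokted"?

wiwir and niswager both end in -r yet inflect differently (zuwiwiret, niswagar), so the final letter is not what conditions the rule; the last vowel is.
"bopokted" has last vowel 'e'. The stems whose last vowel is 'e' (werez → weraz, niswager → niswagar) change the last vowel to 'a'.
So bopokted → bopoktad.

bopoktad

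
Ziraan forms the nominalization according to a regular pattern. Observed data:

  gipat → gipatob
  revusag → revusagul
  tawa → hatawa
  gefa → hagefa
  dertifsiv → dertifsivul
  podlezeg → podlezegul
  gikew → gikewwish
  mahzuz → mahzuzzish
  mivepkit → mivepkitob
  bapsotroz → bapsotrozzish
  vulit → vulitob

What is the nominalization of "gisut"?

gikew and podlezeg both have last vowel 'e' yet inflect differently (gikewwish, podlezegul), so the last vowel is not what conditions the rule; the final letter is.
"gisut" ends in -t. The stems ending in -t (gipat → gipatob, mivepkit → mivepkitob, vulit → vulitob) add -ob.
So gisut → gisutob.

gisutob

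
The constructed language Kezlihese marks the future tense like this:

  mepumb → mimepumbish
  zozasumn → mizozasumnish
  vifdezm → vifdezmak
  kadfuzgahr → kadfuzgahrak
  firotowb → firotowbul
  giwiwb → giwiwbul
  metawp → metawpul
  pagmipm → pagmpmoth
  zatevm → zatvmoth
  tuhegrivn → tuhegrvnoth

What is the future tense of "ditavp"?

"ditavp" has second-to-last letter 'v'. The stems whose second-to-last letter is 'v' (zatevm → zatvmoth, tuhegrivn → tuhegrvnoth) delete the last vowel and add -oth.
The other patterns: stems whose second-to-last letter is 'm' add mi- … -ish around the stem; stems whose second-to-last letter is 'h' or 'z' add -ak; stems whose second-to-last letter is 'w' add -ul.
So ditavp → ditvpoth.

ditvpoth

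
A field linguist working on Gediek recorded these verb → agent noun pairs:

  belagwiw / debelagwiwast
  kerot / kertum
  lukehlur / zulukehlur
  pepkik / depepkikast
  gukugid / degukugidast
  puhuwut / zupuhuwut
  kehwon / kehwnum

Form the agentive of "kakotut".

puhuwut and kerot both end in -t yet inflect differently (zupuhuwut, kertum), so the final letter is not what conditions the rule; the last vowel is.
"kakotut" has last vowel 'u'. The stems whose last vowel is 'u' (puhuwut → zupuhuwut, lukehlur → zulukehlur) add the prefix zu-.
The other patterns: stems whose last vowel is 'i' add de- … -ast around the stem; stems whose last vowel is 'o' delete the last vowel and add -um.
So kakotut → zukakotut.

zukakotut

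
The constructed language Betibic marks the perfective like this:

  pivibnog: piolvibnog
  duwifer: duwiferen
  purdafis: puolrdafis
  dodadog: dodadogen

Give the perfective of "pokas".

poolkas

pivibnog and dodadog both end in -g yet inflect differently (piolvibnog, dodadogen), so the final letter is not what conditions the rule; the first letter is.
"pokas" begins with p-. The stems beginning with p- (purdafis → puolrdafis, pivibnog → piolvibnog) insert -ol- after the first vowel.
So pokas → poolkas.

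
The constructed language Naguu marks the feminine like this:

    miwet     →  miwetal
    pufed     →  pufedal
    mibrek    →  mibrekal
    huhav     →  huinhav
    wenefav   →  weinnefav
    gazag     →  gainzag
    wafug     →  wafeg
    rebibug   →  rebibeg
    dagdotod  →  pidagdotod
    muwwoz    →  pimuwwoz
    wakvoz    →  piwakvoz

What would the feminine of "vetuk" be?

gazag and wafug both end in -g yet inflect differently (gainzag, wafeg), so the final letter is not what conditions the rule; the last vowel is.
"vetuk" has last vowel 'u'. The stems whose last vowel is 'u' (wafug → wafeg, rebibug → rebibeg) change the last vowel to 'e'.
So vetuk → vetek.

vetek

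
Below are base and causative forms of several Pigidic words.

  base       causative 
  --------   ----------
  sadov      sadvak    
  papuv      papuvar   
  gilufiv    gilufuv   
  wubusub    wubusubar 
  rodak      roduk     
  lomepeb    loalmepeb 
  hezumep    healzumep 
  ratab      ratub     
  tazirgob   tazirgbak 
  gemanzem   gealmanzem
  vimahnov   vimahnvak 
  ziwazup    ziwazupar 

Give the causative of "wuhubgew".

wualhubgew

lomepeb and wubusub both end in -b yet inflect differently (loalmepeb, wubusubar), so the final letter is not what conditions the rule; the last vowel is.
"wuhubgew" has last vowel 'e'. The stems whose last vowel is 'e' (hezumep → healzumep, lomepeb → loalmepeb, gemanzem → gealmanzem) insert -al- after the first vowel.
So wuhubgew → wualhubgew.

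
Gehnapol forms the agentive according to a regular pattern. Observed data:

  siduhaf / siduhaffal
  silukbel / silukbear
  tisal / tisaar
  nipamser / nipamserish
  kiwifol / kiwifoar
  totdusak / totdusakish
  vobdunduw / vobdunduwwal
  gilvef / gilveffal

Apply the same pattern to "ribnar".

ribnarish

totdusak and tisal both have last vowel 'a' yet inflect differently (totdusakish, tisaar), so the last vowel is not what conditions the rule; the final letter is.
"ribnar" ends in -r. The one such stem in the data (nipamser → nipamserish) adds -ish, so the same rule applies.
The other patterns: stems ending in -l drop the final letter and add -ar; stems ending in -f or -w double the final consonant and add -al.
So ribnar → ribnarish.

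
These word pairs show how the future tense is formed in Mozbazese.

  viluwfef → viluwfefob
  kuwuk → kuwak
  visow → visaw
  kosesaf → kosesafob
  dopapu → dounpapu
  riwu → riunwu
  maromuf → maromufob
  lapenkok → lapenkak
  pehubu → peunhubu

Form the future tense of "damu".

daunmu

maromuf and dopapu both have last vowel 'u' yet inflect differently (maromufob, dounpapu), so the last vowel is not what conditions the rule; the final letter is.
"damu" ends in -u. The stems ending in -u (dopapu → dounpapu, riwu → riunwu, pehubu → peunhubu) insert -un- after the first vowel.
So damu → daunmu.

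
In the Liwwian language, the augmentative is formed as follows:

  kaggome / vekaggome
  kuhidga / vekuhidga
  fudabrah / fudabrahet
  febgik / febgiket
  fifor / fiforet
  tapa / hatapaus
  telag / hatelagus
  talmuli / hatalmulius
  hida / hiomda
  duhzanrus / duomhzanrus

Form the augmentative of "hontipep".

hoomntipep

"hontipep" begins with h-. The one such stem in the data (hida → hiomda) inserts -om- after the first vowel (as does duhzanrus), so the same rule applies.
So hontipep → hoomntipep.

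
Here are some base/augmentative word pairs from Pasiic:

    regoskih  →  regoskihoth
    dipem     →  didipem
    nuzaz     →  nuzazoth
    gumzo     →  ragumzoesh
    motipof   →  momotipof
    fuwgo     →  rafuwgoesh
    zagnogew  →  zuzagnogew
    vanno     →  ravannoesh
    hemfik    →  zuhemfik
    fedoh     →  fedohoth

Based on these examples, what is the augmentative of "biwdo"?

zagnogew and dipem both have last vowel 'e' yet inflect differently (zuzagnogew, didipem), so the last vowel is not what conditions the rule; the final letter is.
"biwdo" ends in -o. The stems ending in -o (fuwgo → rafuwgoesh, vanno → ravannoesh, gumzo → ragumzoesh) add ra- … -esh around the stem.
So biwdo → rabiwdoesh.

rabiwdoesh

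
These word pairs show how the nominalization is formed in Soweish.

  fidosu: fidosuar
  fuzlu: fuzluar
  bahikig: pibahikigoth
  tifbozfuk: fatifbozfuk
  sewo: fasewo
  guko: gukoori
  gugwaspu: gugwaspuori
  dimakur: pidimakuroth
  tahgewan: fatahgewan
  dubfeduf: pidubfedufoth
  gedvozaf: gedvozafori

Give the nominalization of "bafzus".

pibafzusoth

dubfeduf and gedvozaf both end in -f yet inflect differently (pidubfedufoth, gedvozafori), so the final letter is not what conditions the rule; the first letter is.
"bafzus" begins with b-. The one such stem in the data (bahikig → pibahikigoth) adds pi- … -oth around the stem, so the same rule applies.
So bafzus → pibafzusoth.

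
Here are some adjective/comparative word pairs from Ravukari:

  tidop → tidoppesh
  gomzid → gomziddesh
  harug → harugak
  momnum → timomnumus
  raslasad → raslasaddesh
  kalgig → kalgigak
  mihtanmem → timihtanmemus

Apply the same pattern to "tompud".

tompuddesh

gomzid and kalgig both have last vowel 'i' yet inflect differently (gomziddesh, kalgigak), so the last vowel is not what conditions the rule; the final letter is.
"tompud" ends in -d. The stems ending in -d (raslasad → raslasaddesh, gomzid → gomziddesh) double the final consonant and add -esh.
So tompud → tompuddesh.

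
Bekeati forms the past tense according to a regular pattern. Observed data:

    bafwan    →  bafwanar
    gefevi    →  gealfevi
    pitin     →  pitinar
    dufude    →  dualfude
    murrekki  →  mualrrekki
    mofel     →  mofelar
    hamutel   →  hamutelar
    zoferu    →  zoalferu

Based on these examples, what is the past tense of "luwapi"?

lualwapi

pitin and gefevi both have last vowel 'i' yet inflect differently (pitinar, gealfevi), so the last vowel is not what conditions the rule; whether the stem ends in a vowel or a consonant is.
"luwapi" ends in a vowel. The stems ending in a vowel (gefevi → gealfevi, zoferu → zoalferu, murrekki → mualrrekki) insert -al- after the first vowel.
The other pattern: stems ending in a consonant add -ar.
So luwapi → lualwapi.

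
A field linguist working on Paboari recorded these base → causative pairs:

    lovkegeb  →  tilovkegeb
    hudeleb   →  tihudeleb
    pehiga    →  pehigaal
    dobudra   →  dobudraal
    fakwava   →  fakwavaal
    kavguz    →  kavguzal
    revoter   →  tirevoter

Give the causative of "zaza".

zazaal

"zaza" ends in -a. The stems ending in -a (fakwava → fakwavaal, dobudra → dobudraal, pehiga → pehigaal) add -al.
The other pattern: stems ending in -b or -r add the prefix ti-.
So zaza → zazaal.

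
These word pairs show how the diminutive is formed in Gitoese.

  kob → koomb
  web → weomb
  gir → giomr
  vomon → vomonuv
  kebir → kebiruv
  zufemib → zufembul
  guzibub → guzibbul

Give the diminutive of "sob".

gir and kebir both end in -r yet inflect differently (giomr, kebiruv), so the final letter is not what conditions the rule; the number of vowels is.
"sob" has 1 vowel. The stems with 1 vowel (kob → koomb, web → weomb, gir → giomr) insert -om- after the first vowel.
So sob → soomb.

soomb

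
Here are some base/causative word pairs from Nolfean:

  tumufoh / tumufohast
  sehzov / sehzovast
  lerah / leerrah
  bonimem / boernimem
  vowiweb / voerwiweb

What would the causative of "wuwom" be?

tumufoh and lerah both end in -h yet inflect differently (tumufohast, leerrah), so the final letter is not what conditions the rule; the last vowel is.
"wuwom" has last vowel 'o'. The stems whose last vowel is 'o' (tumufoh → tumufohast, sehzov → sehzovast) add -ast.
So wuwom → wuwomast.

wuwomast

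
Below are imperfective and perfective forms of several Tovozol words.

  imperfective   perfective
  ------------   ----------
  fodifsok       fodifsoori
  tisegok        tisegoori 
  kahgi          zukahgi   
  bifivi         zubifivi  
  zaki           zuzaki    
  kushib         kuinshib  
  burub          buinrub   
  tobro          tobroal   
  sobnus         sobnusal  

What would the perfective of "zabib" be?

kahgi and kushib both have last vowel 'i' yet inflect differently (zukahgi, kuinshib), so the last vowel is not what conditions the rule; the final letter is.
"zabib" ends in -b. The stems ending in -b (kushib → kuinshib, burub → buinrub) insert -in- after the first vowel.
So zabib → zainbib.

zainbib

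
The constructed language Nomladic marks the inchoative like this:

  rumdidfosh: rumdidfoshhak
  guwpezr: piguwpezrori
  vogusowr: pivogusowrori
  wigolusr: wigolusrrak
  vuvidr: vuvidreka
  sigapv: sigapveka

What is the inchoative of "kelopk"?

kelopkeka

vuvidr and wigolusr both end in -r yet inflect differently (vuvidreka, wigolusrrak), so the final letter is not what conditions the rule; the second-to-last letter is.
"kelopk" has second-to-last letter 'p'. The one such stem in the data (sigapv → sigapveka) adds -eka, so the same rule applies.
So kelopk → kelopkeka.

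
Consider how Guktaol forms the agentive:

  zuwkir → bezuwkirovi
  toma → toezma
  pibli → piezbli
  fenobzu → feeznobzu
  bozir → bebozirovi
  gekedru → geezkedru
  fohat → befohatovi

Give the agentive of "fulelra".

fuezlelra

fohat and toma both have last vowel 'a' yet inflect differently (befohatovi, toezma), so the last vowel is not what conditions the rule; whether the stem ends in a vowel or a consonant is.
"fulelra" ends in a vowel. The stems ending in a vowel (toma → toezma, pibli → piezbli, gekedru → geezkedru) insert -ez- after the first vowel.
So fulelra → fuezlelra.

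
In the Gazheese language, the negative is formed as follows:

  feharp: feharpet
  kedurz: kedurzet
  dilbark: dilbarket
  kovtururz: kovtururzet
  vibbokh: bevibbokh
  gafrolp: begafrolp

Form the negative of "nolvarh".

feharp and gafrolp both end in -p yet inflect differently (feharpet, begafrolp), so the final letter is not what conditions the rule; the second-to-last letter is.
"nolvarh" has second-to-last letter 'r'. The stems whose second-to-last letter is 'r' (dilbark → dilbarket, kovtururz → kovtururzet, feharp → feharpet) add -et.
So nolvarh → nolvarhet.

nolvarhet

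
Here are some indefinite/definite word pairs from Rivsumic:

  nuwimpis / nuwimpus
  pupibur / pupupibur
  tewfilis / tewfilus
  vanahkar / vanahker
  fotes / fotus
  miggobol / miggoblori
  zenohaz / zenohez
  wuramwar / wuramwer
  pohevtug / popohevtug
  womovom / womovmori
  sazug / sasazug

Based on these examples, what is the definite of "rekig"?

rekug

vanahkar and pupibur both end in -r yet inflect differently (vanahker, pupupibur), so the final letter is not what conditions the rule; the last vowel is.
"rekig" has last vowel 'i'. The stems whose last vowel is 'i' (tewfilis → tewfilus, nuwimpis → nuwimpus) change the last vowel to 'u'.
The other patterns: stems whose last vowel is 'a' change the last vowel to 'e'; stems whose last vowel is 'u' repeat the first consonant+vowel as a prefix; stems whose last vowel is 'o' delete the last vowel and add -ori.
So rekig → rekug.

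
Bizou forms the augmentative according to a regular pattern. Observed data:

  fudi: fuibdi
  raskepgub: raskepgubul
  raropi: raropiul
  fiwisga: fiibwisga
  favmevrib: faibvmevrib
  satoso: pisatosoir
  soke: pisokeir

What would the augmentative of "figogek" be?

fiibgogek

fudi and raropi both end in -i yet inflect differently (fuibdi, raropiul), so the final letter is not what conditions the rule; the first letter is.
"figogek" begins with f-. The stems beginning with f- (fudi → fuibdi, fiwisga → fiibwisga, favmevrib → faibvmevrib) insert -ib- after the first vowel.
The other patterns: stems beginning with r- add -ul; stems beginning with s- add pi- … -ir around the stem.
So figogek → fiibgogek.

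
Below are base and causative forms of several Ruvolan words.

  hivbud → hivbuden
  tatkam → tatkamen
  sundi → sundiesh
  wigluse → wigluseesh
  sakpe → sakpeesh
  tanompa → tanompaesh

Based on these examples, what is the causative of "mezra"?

mezraesh

tatkam and tanompa both have last vowel 'a' yet inflect differently (tatkamen, tanompaesh), so the last vowel is not what conditions the rule; whether the stem ends in a vowel or a consonant is.
"mezra" ends in a vowel. The stems ending in a vowel (sundi → sundiesh, wigluse → wigluseesh, sakpe → sakpeesh) add -esh.
So mezra → mezraesh.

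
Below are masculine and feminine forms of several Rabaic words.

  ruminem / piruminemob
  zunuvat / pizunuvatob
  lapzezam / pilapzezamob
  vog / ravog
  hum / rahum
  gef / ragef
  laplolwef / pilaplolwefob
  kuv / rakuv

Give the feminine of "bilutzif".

pibilutzifob

"bilutzif" has 3 vowels. The stems with 3 vowels (ruminem → piruminemob, laplolwef → pilaplolwefob, lapzezam → pilapzezamob) add pi- … -ob around the stem.
The other pattern: stems with 1 vowel add the prefix ra-.
So bilutzif → pibilutzifob.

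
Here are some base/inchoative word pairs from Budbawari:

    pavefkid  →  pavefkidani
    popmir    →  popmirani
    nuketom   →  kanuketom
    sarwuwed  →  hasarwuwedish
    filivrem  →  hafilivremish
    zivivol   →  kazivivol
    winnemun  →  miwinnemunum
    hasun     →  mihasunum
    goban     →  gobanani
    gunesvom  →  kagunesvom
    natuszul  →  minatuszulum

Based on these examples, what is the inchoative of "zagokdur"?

filivrem and gunesvom both end in -m yet inflect differently (hafilivremish, kagunesvom), so the final letter is not what conditions the rule; the last vowel is.
"zagokdur" has last vowel 'u'. The stems whose last vowel is 'u' (natuszul → minatuszulum, hasun → mihasunum, winnemun → miwinnemunum) add mi- … -um around the stem.
The other patterns: stems whose last vowel is 'e' add ha- … -ish around the stem; stems whose last vowel is 'o' add the prefix ka-; stems whose last vowel is 'a' or 'i' add -ani.
So zagokdur → mizagokdurum.

mizagokdurum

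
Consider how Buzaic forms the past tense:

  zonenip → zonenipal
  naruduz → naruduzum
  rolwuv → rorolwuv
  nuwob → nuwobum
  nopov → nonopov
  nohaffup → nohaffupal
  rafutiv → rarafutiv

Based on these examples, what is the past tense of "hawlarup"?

"hawlarup" ends in -p. The stems ending in -p (nohaffup → nohaffupal, zonenip → zonenipal) add -al.
The other patterns: stems ending in -v repeat the first consonant+vowel as a prefix; stems ending in -b or -z add -um.
So hawlarup → hawlarupal.

hawlarupal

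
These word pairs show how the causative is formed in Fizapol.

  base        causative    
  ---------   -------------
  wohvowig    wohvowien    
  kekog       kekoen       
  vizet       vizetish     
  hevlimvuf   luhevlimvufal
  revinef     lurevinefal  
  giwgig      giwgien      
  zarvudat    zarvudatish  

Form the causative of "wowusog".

revinef and vizet both have last vowel 'e' yet inflect differently (lurevinefal, vizetish), so the last vowel is not what conditions the rule; the final letter is.
"wowusog" ends in -g. The stems ending in -g (kekog → kekoen, wohvowig → wohvowien, giwgig → giwgien) drop the final letter and add -en.
The other patterns: stems ending in -f add lu- … -al around the stem; stems ending in -t add -ish.
So wowusog → wowusoen.

wowusoen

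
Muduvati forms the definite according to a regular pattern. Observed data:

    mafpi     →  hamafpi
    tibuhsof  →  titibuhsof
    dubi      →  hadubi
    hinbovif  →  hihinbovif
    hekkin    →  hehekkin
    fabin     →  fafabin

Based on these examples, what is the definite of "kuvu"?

fabin and dubi both have last vowel 'i' yet inflect differently (fafabin, hadubi), so the last vowel is not what conditions the rule; whether the stem ends in a vowel or a consonant is.
"kuvu" ends in a vowel. The stems ending in a vowel (dubi → hadubi, mafpi → hamafpi) add the prefix ha-.
So kuvu → hakuvu.

hakuvu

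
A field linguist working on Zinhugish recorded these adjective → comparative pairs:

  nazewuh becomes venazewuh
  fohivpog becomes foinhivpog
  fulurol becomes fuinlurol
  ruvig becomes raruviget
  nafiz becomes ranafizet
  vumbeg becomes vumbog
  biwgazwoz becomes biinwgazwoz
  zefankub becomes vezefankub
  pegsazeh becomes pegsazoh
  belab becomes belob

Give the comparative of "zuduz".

"zuduz" has last vowel 'u'. The stems whose last vowel is 'u' (nazewuh → venazewuh, zefankub → vezefankub) add the prefix ve-.
So zuduz → vezuduz.

vezuduz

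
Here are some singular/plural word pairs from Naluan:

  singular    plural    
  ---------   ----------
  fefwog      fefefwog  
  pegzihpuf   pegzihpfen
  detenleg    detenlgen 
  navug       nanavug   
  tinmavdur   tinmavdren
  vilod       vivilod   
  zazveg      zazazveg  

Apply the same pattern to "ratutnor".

"ratutnor" has 3 vowels. The stems with 3 vowels (tinmavdur → tinmavdren, detenleg → detenlgen, pegzihpuf → pegzihpfen) delete the last vowel and add -en.
The other pattern: stems with 2 vowels repeat the first consonant+vowel as a prefix.
So ratutnor → ratutnren.

ratutnren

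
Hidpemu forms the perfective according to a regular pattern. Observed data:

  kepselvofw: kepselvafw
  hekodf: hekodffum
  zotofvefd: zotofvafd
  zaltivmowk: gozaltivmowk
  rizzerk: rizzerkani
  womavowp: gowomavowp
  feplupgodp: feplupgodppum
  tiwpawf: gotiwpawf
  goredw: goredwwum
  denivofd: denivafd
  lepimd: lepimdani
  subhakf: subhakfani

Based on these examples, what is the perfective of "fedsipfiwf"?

gofedsipfiwf

tiwpawf and hekodf both end in -f yet inflect differently (gotiwpawf, hekodffum), so the final letter is not what conditions the rule; the second-to-last letter is.
"fedsipfiwf" has second-to-last letter 'w'. The stems whose second-to-last letter is 'w' (womavowp → gowomavowp, tiwpawf → gotiwpawf, zaltivmowk → gozaltivmowk) add the prefix go-.
So fedsipfiwf → gofedsipfiwf.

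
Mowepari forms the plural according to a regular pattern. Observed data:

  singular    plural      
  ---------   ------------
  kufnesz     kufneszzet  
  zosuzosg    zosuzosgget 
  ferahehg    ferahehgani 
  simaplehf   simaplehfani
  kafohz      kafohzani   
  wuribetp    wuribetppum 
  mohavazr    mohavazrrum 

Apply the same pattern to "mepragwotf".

mepragwotffum

zosuzosg and ferahehg both end in -g yet inflect differently (zosuzosgget, ferahehgani), so the final letter is not what conditions the rule; the second-to-last letter is.
"mepragwotf" has second-to-last letter 't'. The one such stem in the data (wuribetp → wuribetppum) doubles the final consonant and adds -um (as does mohavazr), so the same rule applies.
So mepragwotf → mepragwotffum.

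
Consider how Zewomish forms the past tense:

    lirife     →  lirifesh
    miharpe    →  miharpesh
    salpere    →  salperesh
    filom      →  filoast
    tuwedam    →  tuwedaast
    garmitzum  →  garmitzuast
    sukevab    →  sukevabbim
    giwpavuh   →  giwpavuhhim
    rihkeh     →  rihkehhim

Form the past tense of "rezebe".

rezebesh

tuwedam and sukevab both have last vowel 'a' yet inflect differently (tuwedaast, sukevabbim), so the last vowel is not what conditions the rule; the final letter is.
"rezebe" ends in -e. The stems ending in -e (lirife → lirifesh, miharpe → miharpesh, salpere → salperesh) drop the final letter and add -esh.
The other patterns: stems ending in -m drop the final letter and add -ast; stems ending in -b or -h double the final consonant and add -im.
So rezebe → rezebesh.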